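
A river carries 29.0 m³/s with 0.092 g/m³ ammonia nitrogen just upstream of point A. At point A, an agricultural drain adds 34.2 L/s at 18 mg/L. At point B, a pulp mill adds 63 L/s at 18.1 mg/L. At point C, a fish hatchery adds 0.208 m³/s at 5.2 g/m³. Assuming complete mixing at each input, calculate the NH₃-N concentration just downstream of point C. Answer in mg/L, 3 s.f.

0.188 mg/L

34.2 L/s = 0.0342 m³/s.
After input A: C = (29·0.092 + 0.0342·18) / 29.03 = 0.1131 mg/L.
63 L/s = 0.063 m³/s.
After input B: C = (29.03·0.1131 + 0.063·18.1) / 29.1 = 0.152 mg/L.
After input C: C = (29.1·0.152 + 0.208·5.2) / 29.31 = 0.1879 mg/L.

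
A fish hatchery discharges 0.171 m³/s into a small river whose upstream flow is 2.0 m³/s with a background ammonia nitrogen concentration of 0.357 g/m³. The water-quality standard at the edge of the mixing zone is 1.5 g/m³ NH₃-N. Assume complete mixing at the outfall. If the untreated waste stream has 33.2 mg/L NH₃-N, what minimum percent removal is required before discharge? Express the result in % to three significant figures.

Mass balance: 1.5·2.171 = 0.171·Cₑ + 2·0.357.
Cₑ = (3.256 − 0.714) / 0.171 = 14.87 mg/L.
Required removal = 1 − 14.87/33.2 = 55.22 %.

55.2 %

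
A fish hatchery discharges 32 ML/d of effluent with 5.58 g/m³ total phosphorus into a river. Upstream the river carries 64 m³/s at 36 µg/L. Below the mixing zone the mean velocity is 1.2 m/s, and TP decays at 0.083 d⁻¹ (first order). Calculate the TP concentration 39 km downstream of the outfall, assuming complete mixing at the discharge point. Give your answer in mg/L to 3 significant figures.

0.0658 mg/L

32 ML/d = 0.3704 m³/s.
36 µg/L = 0.036 mg/L.
After complete mixing, C₀ = (0.3704·5.58 + 64·0.036) / 64.37 = 0.0679 mg/L.
Travel time t = 3.9e+04 m / 1.2 m/s = 3.25e+04 s = 0.3762 d.
C = 0.0679·exp(−0.083·0.3762) = 0.0679·0.9693 = 0.06581 mg/L.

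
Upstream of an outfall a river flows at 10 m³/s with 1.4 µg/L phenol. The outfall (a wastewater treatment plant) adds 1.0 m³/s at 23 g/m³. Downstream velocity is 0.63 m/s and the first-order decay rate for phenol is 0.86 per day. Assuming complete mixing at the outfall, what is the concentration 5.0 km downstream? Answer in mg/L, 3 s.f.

1.93 mg/L

1.4 µg/L = 0.0014 mg/L.
After complete mixing, C₀ = (1·23 + 10·0.0014) / 11 = 2.092 mg/L.
Travel time t = 5000 m / 0.63 m/s = 7937 s = 0.09186 d.
C = 2.092·exp(−0.86·0.09186) = 2.092·0.924 = 1.933 mg/L.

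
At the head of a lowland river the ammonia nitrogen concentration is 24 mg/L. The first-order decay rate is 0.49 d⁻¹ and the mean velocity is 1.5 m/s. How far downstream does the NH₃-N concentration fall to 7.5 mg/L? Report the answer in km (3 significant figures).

308 km

From C = C₀·e^(−kt), t = ln(C₀/C)/k = ln(24/7.5)/0.49 = 1.163/0.49 = 2.374 d.
Distance = v·t = 1.5 m/s × 2.051e+05 s = 3.076e+05 m = 307.6 km.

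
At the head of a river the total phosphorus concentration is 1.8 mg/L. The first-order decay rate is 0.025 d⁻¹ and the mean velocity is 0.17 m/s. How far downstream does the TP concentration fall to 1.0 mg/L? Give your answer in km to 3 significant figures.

From C = C₀·e^(−kt), t = ln(C₀/C)/k = ln(1.8/1.0)/0.025 = 0.5878/0.025 = 23.51 d.
Distance = v·t = 0.17 m/s × 2.031e+06 s = 3.453e+05 m = 345.3 km.

345 km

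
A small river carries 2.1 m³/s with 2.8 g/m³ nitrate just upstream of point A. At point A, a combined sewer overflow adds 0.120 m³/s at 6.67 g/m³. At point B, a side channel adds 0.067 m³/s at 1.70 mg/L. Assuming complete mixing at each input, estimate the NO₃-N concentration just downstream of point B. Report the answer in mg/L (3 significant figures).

After input A: C = (2.1·2.8 + 0.12·6.67) / 2.22 = 3.009 mg/L.
After input B: C = (2.22·3.009 + 0.067·1.7) / 2.287 = 2.971 mg/L.

2.97 mg/L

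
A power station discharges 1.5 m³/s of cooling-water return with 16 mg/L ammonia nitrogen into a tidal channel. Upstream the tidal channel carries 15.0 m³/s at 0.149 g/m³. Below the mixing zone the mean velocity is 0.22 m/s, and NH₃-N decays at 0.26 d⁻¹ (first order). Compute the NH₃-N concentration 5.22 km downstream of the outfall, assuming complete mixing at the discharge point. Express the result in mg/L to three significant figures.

1.48 mg/L

After complete mixing, C₀ = (1.5·16 + 15·0.149) / 16.5 = 1.59 mg/L.
Travel time t = 5220 m / 0.22 m/s = 2.373e+04 s = 0.2746 d.
C = 1.59·exp(−0.26·0.2746) = 1.59·0.9311 = 1.48 mg/L.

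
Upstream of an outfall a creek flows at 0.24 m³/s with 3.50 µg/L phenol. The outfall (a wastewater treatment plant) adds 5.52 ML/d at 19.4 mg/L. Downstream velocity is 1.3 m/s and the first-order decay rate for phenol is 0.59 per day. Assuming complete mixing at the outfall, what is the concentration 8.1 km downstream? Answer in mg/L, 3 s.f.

3.91 mg/L

5.52 ML/d = 0.06389 m³/s.
3.50 µg/L = 0.0035 mg/L.
After complete mixing, C₀ = (0.06389·19.4 + 0.24·0.0035) / 0.3039 = 4.081 mg/L.
Travel time t = 8100 m / 1.3 m/s = 6231 s = 0.07212 d.
C = 4.081·exp(−0.59·0.07212) = 4.081·0.9583 = 3.911 mg/L.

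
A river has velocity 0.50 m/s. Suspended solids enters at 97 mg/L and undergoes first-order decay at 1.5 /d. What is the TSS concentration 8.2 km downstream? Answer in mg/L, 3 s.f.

73.0 mg/L

Travel time t = 8.2 km / 0.50 m/s = 8200/0.50 = 1.64e+04 s = 0.1898 d.
First-order decay: C = 97·exp(−1.5·0.1898) = 97·0.7522 = 72.97 mg/L.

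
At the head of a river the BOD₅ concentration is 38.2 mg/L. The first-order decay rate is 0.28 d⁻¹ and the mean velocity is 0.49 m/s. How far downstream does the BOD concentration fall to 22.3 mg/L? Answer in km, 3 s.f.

81.4 km

From C = C₀·e^(−kt), t = ln(C₀/C)/k = ln(38.2/22.3)/0.28 = 0.5382/0.28 = 1.922 d.
Distance = v·t = 0.49 m/s × 1.661e+05 s = 8.138e+04 m = 81.38 km.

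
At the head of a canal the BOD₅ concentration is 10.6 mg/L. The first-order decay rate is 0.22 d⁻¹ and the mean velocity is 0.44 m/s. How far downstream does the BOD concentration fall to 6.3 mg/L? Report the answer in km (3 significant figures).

89.9 km

From C = C₀·e^(−kt), t = ln(C₀/C)/k = ln(10.6/6.3)/0.22 = 0.5203/0.22 = 2.365 d.
Distance = v·t = 0.44 m/s × 2.043e+05 s = 8.991e+04 m = 89.91 km.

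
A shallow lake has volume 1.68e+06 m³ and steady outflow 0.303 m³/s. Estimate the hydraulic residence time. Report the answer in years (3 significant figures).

0.176 yr

Q = 0.303 m³/s × 3.156e+07 s/yr = 9.562e+06 m³/yr.
Hydraulic residence time τ = V/Q = 1.68e+06/9.562e+06 = 0.1757 yr.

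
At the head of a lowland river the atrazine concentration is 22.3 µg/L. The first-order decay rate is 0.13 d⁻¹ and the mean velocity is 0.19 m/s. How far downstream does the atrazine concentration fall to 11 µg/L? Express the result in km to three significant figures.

From C = C₀·e^(−kt), t = ln(C₀/C)/k = ln(22.3/11)/0.13 = 0.7067/0.13 = 5.436 d.
Distance = v·t = 0.19 m/s × 4.697e+05 s = 8.924e+04 m = 89.24 km.

89.2 km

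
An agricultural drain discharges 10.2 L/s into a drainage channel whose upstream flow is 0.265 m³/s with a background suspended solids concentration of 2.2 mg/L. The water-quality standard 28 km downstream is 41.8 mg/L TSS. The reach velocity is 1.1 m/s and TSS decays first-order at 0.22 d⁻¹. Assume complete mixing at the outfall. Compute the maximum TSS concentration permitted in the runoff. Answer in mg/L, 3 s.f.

1150 mg/L

10.2 L/s = 0.0102 m³/s.
Travel time to the compliance point: t = 2.8e+04/1.1 = 2.545e+04 s = 0.2946 d; decay factor exp(−0.22·0.2946) = 0.9372.
So the concentration just after mixing may be at most 41.8/0.9372 = 44.6 mg/L.
Mass balance: 44.6·0.2752 = 0.0102·Cₑ + 0.265·2.2.
Cₑ = (12.27 − 0.583) / 0.0102 = 1146 mg/L.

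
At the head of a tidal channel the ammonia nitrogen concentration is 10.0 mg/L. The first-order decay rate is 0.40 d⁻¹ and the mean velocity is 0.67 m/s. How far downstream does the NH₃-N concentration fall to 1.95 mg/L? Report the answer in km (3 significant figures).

237 km

From C = C₀·e^(−kt), t = ln(C₀/C)/k = ln(10.0/1.95)/0.40 = 1.635/0.40 = 4.087 d.
Distance = v·t = 0.67 m/s × 3.531e+05 s = 2.366e+05 m = 236.6 km.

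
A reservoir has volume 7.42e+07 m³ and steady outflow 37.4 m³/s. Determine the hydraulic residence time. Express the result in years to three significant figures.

Q = 37.4 m³/s × 3.156e+07 s/yr = 1.18e+09 m³/yr.
Hydraulic residence time τ = V/Q = 7.42e+07/1.18e+09 = 0.06287 yr.

0.0629 yr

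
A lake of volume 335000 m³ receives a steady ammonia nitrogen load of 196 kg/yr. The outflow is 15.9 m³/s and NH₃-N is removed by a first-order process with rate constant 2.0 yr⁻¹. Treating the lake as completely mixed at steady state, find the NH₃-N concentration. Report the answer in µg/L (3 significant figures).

Outflow Q = 15.9 m³/s × 3.156e+07 s/yr = 5.018e+08 m³/yr.
Steady-state CSTR mass balance: W = Q·C + k·V·C, so C = W/(Q + kV).
Q + kV = 5.018e+08 + 2.0·335000 = 5.024e+08 m³/yr.
C = 196/5.024e+08 = 3.901e-07 kg/m³ = 0.0003901 mg/L = 0.3901 µg/L.

0.390 µg/L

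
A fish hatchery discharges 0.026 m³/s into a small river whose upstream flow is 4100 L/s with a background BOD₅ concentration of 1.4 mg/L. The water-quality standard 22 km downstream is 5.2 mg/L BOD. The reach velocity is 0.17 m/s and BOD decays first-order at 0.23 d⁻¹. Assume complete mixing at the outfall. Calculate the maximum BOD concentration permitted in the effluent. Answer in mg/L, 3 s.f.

4100 L/s = 4.1 m³/s.
Travel time to the compliance point: t = 2.2e+04/0.17 = 1.294e+05 s = 1.498 d; decay factor exp(−0.23·1.498) = 0.7086.
So the concentration just after mixing may be at most 5.2/0.7086 = 7.339 mg/L.
Mass balance: 7.339·4.126 = 0.026·Cₑ + 4.1·1.4.
Cₑ = (30.28 − 5.74) / 0.026 = 943.8 mg/L.

944 mg/L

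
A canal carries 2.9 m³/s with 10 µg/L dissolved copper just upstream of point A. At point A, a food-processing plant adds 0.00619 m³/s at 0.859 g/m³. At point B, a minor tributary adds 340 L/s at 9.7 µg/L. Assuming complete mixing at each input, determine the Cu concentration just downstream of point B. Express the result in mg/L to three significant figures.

10 µg/L = 0.01 mg/L.
After input A: C = (2.9·0.01 + 0.00619·0.859) / 2.906 = 0.01181 mg/L.
340 L/s = 0.34 m³/s.
9.7 µg/L = 0.0097 mg/L.
After input B: C = (2.906·0.01181 + 0.34·0.0097) / 3.246 = 0.01159 mg/L.

0.0116 mg/L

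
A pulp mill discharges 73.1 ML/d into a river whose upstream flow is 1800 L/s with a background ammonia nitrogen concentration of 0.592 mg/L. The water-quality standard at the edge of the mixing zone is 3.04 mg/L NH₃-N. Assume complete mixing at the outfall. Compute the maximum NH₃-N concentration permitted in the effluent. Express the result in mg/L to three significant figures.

8.25 mg/L

73.1 ML/d = 0.8461 m³/s.
1800 L/s = 1.8 m³/s.
Mass balance: 3.04·2.646 = 0.8461·Cₑ + 1.8·0.592.
Cₑ = (8.044 − 1.066) / 0.8461 = 8.248 mg/L.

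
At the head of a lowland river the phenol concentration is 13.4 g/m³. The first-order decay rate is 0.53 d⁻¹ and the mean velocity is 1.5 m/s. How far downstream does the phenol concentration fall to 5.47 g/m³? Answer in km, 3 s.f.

From C = C₀·e^(−kt), t = ln(C₀/C)/k = ln(13.4/5.47)/0.53 = 0.896/0.53 = 1.691 d.
Distance = v·t = 1.5 m/s × 1.461e+05 s = 2.191e+05 m = 219.1 km.

219 km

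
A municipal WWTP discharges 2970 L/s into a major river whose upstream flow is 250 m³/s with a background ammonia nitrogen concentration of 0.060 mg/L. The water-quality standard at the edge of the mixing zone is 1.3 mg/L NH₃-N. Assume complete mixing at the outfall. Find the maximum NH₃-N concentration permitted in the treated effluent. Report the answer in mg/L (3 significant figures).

2970 L/s = 2.97 m³/s.
Mass balance: 1.3·253 = 2.97·Cₑ + 250·0.06.
Cₑ = (328.9 − 15) / 2.97 = 105.7 mg/L.

106 mg/L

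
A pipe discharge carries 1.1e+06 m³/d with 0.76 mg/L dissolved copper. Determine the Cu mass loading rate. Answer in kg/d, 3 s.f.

836 kg/d

1.1e+06 m³/d = 12.73 m³/s.
Mass flux = Q·C = 12.73 m³/s × 0.76 g/m³ = 9.676 g/s.
= 9.676 g/s × 86.4 = 836 kg/d.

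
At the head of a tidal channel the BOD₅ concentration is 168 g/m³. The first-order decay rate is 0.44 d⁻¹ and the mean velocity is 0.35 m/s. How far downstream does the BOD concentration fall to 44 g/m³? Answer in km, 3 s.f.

From C = C₀·e^(−kt), t = ln(C₀/C)/k = ln(168/44)/0.44 = 1.34/0.44 = 3.045 d.
Distance = v·t = 0.35 m/s × 2.631e+05 s = 9.208e+04 m = 92.08 km.

92.1 km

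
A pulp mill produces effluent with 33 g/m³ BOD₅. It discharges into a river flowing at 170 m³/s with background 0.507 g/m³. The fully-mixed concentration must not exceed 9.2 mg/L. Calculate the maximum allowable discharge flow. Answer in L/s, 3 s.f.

Mass balance at complete mixing: C_std·(Q_w + Q_r) = Q_w·C_e + Q_r·C_b.
Rearranging, Q_w = Q_r·(C_std − C_b)/(C_e − C_std) = 170·(9.2 − 0.507) / (33 − 9.2) = 62.09 m³/s.
= 6.209e+04 L/s.

62100 L/s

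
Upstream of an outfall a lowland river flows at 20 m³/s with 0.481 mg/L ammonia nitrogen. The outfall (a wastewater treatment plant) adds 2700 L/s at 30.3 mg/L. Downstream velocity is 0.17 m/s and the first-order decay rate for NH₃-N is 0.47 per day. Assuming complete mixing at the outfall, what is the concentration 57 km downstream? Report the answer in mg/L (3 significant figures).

2700 L/s = 2.7 m³/s.
After complete mixing, C₀ = (2.7·30.3 + 20·0.481) / 22.7 = 4.028 mg/L.
Travel time t = 5.7e+04 m / 0.17 m/s = 3.353e+05 s = 3.881 d.
C = 4.028·exp(−0.47·3.881) = 4.028·0.1614 = 0.65 mg/L.

0.650 mg/L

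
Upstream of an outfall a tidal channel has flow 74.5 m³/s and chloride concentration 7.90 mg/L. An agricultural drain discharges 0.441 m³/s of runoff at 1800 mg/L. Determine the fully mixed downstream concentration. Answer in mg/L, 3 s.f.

18.4 mg/L

Flow-weighted mixing gives C = (0.441·1800 + 74.5·7.9) / (0.441 + 74.5) = 1382/74.94 = 18.45 mg/L.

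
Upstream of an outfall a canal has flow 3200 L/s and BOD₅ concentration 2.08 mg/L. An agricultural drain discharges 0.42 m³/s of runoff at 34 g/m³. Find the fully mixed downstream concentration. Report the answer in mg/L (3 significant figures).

3200 L/s = 3.2 m³/s.
Conservation of mass across the mixing zone: C = (0.42·34 + 3.2·2.08) / (0.42 + 3.2) = 20.94/3.62 = 5.783 mg/L.

5.78 mg/L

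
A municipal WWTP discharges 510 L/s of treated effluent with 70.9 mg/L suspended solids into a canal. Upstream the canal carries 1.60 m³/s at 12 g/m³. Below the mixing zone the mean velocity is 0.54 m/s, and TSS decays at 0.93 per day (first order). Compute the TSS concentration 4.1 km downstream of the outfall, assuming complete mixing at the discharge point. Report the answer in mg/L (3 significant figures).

510 L/s = 0.51 m³/s.
After complete mixing, C₀ = (0.51·70.9 + 1.6·12) / 2.11 = 26.24 mg/L.
Travel time t = 4100 m / 0.54 m/s = 7593 s = 0.08788 d.
C = 26.24·exp(−0.93·0.08788) = 26.24·0.9215 = 24.18 mg/L.

24.2 mg/L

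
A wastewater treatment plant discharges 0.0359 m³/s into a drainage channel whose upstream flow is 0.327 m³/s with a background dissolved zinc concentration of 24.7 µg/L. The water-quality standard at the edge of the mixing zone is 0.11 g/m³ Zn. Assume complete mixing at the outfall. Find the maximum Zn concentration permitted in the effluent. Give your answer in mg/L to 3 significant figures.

24.7 µg/L = 0.0247 mg/L.
Mass balance: 0.11·0.3629 = 0.0359·Cₑ + 0.327·0.0247.
Cₑ = (0.03992 − 0.008077) / 0.0359 = 0.887 mg/L.

0.887 mg/L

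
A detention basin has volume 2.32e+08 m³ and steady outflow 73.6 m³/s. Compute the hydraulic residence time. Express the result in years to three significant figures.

0.0999 yr

Q = 73.6 m³/s × 3.156e+07 s/yr = 2.323e+09 m³/yr.
Hydraulic residence time τ = V/Q = 2.32e+08/2.323e+09 = 0.09989 yr.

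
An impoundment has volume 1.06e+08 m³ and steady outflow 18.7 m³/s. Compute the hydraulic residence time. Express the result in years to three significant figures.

Q = 18.7 m³/s × 3.156e+07 s/yr = 5.901e+08 m³/yr.
Hydraulic residence time τ = V/Q = 1.06e+08/5.901e+08 = 0.1796 yr.

0.180 yr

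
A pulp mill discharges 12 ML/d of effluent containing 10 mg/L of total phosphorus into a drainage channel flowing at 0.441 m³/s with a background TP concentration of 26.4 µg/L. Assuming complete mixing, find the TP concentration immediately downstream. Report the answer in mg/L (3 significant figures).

2.42 mg/L

12 ML/d = 0.1389 m³/s.
26.4 µg/L = 0.0264 mg/L.
By mass balance at complete mixing, C = (0.1389·10 + 0.441·0.0264) / (0.1389 + 0.441) = 1.401/0.5799 = 2.415 mg/L.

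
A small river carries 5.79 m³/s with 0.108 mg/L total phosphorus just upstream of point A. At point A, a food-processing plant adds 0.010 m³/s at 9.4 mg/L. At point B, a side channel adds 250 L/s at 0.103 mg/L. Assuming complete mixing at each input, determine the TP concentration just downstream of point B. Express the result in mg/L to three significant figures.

After input A: C = (5.79·0.108 + 0.01·9.4) / 5.8 = 0.124 mg/L.
250 L/s = 0.25 m³/s.
After input B: C = (5.8·0.124 + 0.25·0.103) / 6.05 = 0.1232 mg/L.

0.123 mg/L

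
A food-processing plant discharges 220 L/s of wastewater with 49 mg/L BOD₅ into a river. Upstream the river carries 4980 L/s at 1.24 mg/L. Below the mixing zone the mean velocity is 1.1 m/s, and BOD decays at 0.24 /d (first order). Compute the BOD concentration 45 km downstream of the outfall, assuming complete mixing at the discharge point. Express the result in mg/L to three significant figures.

2.91 mg/L

220 L/s = 0.22 m³/s.
4980 L/s = 4.98 m³/s.
After complete mixing, C₀ = (0.22·49 + 4.98·1.24) / 5.2 = 3.261 mg/L.
Travel time t = 4.5e+04 m / 1.1 m/s = 4.091e+04 s = 0.4735 d.
C = 3.261·exp(−0.24·0.4735) = 3.261·0.8926 = 2.91 mg/L.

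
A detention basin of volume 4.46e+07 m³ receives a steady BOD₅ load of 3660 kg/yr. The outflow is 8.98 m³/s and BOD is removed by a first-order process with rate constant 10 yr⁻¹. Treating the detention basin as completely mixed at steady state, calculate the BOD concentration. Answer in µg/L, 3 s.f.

Outflow Q = 8.98 m³/s × 3.156e+07 s/yr = 2.834e+08 m³/yr.
Steady-state CSTR mass balance: W = Q·C + k·V·C, so C = W/(Q + kV).
Q + kV = 2.834e+08 + 10·4.46e+07 = 7.294e+08 m³/yr.
C = 3660/7.294e+08 = 5.018e-06 kg/m³ = 0.005018 mg/L = 5.018 µg/L.

5.02 µg/L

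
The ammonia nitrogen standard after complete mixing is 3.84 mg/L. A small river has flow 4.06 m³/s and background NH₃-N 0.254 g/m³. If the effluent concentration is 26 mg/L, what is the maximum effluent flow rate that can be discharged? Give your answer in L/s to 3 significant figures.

657 L/s

Mass balance at complete mixing: C_std·(Q_w + Q_r) = Q_w·C_e + Q_r·C_b.
Rearranging, Q_w = Q_r·(C_std − C_b)/(C_e − C_std) = 4.06·(3.84 − 0.254) / (26 − 3.84) = 0.657 m³/s.
= 657 L/s.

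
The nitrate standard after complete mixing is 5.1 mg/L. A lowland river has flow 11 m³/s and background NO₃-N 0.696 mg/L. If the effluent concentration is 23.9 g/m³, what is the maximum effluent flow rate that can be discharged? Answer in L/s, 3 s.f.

Mass balance at complete mixing: C_std·(Q_w + Q_r) = Q_w·C_e + Q_r·C_b.
Rearranging, Q_w = Q_r·(C_std − C_b)/(C_e − C_std) = 11·(5.1 − 0.696) / (23.9 − 5.1) = 2.577 m³/s.
= 2577 L/s.

2580 L/s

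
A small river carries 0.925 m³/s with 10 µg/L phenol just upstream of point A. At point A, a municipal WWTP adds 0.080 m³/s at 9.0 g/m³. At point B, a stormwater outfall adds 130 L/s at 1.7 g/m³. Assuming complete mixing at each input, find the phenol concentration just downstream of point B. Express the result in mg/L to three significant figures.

10 µg/L = 0.01 mg/L.
After input A: C = (0.925·0.01 + 0.08·9) / 1.005 = 0.7256 mg/L.
130 L/s = 0.13 m³/s.
After input B: C = (1.005·0.7256 + 0.13·1.7) / 1.135 = 0.8372 mg/L.

0.837 mg/L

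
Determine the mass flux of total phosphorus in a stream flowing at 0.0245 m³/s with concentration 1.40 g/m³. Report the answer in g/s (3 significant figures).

Mass flux = Q·C = 0.0245 m³/s × 1.4 g/m³ = 0.0343 g/s.

0.0343 g/s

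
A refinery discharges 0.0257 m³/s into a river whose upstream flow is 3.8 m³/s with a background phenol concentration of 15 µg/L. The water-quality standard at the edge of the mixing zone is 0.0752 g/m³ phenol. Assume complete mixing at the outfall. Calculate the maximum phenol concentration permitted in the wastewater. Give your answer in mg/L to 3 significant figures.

15 µg/L = 0.015 mg/L.
Mass balance: 0.0752·3.826 = 0.0257·Cₑ + 3.8·0.015.
Cₑ = (0.2877 − 0.057) / 0.0257 = 8.976 mg/L.

8.98 mg/L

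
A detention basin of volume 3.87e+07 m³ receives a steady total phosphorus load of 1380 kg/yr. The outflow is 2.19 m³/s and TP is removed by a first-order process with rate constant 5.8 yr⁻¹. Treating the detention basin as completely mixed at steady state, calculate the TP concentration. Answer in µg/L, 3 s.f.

Outflow Q = 2.19 m³/s × 3.156e+07 s/yr = 6.911e+07 m³/yr.
Steady-state CSTR mass balance: W = Q·C + k·V·C, so C = W/(Q + kV).
Q + kV = 6.911e+07 + 5.8·3.87e+07 = 2.936e+08 m³/yr.
C = 1380/2.936e+08 = 4.701e-06 kg/m³ = 0.004701 mg/L = 4.701 µg/L.

4.70 µg/L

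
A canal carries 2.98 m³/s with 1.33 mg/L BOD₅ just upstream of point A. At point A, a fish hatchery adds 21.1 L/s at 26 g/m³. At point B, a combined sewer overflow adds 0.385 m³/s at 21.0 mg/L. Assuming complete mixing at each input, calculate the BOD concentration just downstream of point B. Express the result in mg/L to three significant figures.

21.1 L/s = 0.0211 m³/s.
After input A: C = (2.98·1.33 + 0.0211·26) / 3.001 = 1.503 mg/L.
After input B: C = (3.001·1.503 + 0.385·21) / 3.386 = 3.72 mg/L.

3.72 mg/L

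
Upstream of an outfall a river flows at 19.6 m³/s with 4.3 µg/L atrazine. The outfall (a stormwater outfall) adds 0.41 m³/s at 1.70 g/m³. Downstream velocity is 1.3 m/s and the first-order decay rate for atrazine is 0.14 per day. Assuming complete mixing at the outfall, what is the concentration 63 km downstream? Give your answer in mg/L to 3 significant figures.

0.0361 mg/L

4.3 µg/L = 0.0043 mg/L.
After complete mixing, C₀ = (0.41·1.7 + 19.6·0.0043) / 20.01 = 0.03904 mg/L.
Travel time t = 6.3e+04 m / 1.3 m/s = 4.846e+04 s = 0.5609 d.
C = 0.03904·exp(−0.14·0.5609) = 0.03904·0.9245 = 0.0361 mg/L.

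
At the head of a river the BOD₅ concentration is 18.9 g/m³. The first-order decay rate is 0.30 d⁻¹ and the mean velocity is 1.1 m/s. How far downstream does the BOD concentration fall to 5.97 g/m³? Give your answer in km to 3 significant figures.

365 km

From C = C₀·e^(−kt), t = ln(C₀/C)/k = ln(18.9/5.97)/0.30 = 1.152/0.30 = 3.841 d.
Distance = v·t = 1.1 m/s × 3.319e+05 s = 3.651e+05 m = 365.1 km.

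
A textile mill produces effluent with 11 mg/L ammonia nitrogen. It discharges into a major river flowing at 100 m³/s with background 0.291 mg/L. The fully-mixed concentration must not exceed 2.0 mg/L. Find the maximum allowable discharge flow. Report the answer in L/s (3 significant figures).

19000 L/s

Mass balance at complete mixing: C_std·(Q_w + Q_r) = Q_w·C_e + Q_r·C_b.
Rearranging, Q_w = Q_r·(C_std − C_b)/(C_e − C_std) = 100·(2 − 0.291) / (11 − 2) = 18.99 m³/s.
= 1.899e+04 L/s.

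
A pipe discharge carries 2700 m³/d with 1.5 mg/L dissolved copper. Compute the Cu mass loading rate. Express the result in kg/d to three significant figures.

4.05 kg/d

2700 m³/d = 0.03125 m³/s.
Mass flux = Q·C = 0.03125 m³/s × 1.5 g/m³ = 0.04688 g/s.
= 0.04688 g/s × 86.4 = 4.05 kg/d.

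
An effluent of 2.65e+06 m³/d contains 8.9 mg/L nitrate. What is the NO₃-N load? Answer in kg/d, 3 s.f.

23600 kg/d

2.65e+06 m³/d = 30.67 m³/s.
Mass flux = Q·C = 30.67 m³/s × 8.9 g/m³ = 273 g/s.
= 273 g/s × 86.4 = 2.358e+04 kg/d.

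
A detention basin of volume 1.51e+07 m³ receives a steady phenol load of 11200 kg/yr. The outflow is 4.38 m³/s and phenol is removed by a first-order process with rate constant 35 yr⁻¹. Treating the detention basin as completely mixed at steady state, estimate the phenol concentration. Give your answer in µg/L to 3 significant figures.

Outflow Q = 4.38 m³/s × 3.156e+07 s/yr = 1.382e+08 m³/yr.
Steady-state CSTR mass balance: W = Q·C + k·V·C, so C = W/(Q + kV).
Q + kV = 1.382e+08 + 35·1.51e+07 = 6.667e+08 m³/yr.
C = 11200/6.667e+08 = 1.68e-05 kg/m³ = 0.0168 mg/L = 16.8 µg/L.

16.8 µg/L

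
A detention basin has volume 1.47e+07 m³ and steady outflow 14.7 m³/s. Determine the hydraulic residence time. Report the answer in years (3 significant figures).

Q = 14.7 m³/s × 3.156e+07 s/yr = 4.639e+08 m³/yr.
Hydraulic residence time τ = V/Q = 1.47e+07/4.639e+08 = 0.03169 yr.

0.0317 yr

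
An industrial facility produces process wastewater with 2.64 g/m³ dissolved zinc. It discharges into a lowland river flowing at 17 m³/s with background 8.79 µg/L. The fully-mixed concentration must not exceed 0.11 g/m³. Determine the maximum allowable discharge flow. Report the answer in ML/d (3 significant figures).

8.79 µg/L = 0.00879 mg/L.
Mass balance at complete mixing: C_std·(Q_w + Q_r) = Q_w·C_e + Q_r·C_b.
Rearranging, Q_w = Q_r·(C_std − C_b)/(C_e − C_std) = 17·(0.11 − 0.00879) / (2.64 − 0.11) = 0.6801 m³/s.
= 58.76 ML/d.

58.8 ML/d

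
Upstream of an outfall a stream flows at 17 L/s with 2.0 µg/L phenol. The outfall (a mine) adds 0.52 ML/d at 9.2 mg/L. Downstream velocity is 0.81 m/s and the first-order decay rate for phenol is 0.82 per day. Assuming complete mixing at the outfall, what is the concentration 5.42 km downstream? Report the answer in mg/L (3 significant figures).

0.52 ML/d = 0.006019 m³/s.
17 L/s = 0.017 m³/s.
2.0 µg/L = 0.002 mg/L.
After complete mixing, C₀ = (0.006019·9.2 + 0.017·0.002) / 0.02302 = 2.407 mg/L.
Travel time t = 5420 m / 0.81 m/s = 6691 s = 0.07745 d.
C = 2.407·exp(−0.82·0.07745) = 2.407·0.9385 = 2.259 mg/L.

2.26 mg/L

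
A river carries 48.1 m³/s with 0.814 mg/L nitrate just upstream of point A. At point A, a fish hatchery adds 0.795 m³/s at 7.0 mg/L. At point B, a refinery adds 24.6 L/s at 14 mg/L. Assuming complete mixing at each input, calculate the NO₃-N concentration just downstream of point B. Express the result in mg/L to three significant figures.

0.921 mg/L

After input A: C = (48.1·0.814 + 0.795·7) / 48.9 = 0.9146 mg/L.
24.6 L/s = 0.0246 m³/s.
After input B: C = (48.9·0.9146 + 0.0246·14) / 48.92 = 0.9212 mg/L.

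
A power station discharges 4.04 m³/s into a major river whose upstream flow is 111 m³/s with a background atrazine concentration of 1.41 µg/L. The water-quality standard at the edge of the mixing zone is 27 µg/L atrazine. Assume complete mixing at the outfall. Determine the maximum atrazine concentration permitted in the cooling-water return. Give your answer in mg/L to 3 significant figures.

1.41 µg/L = 0.00141 mg/L.
27 µg/L = 0.027 mg/L.
Mass balance: 0.027·115 = 4.04·Cₑ + 111·0.00141.
Cₑ = (3.106 − 0.1565) / 4.04 = 0.7301 mg/L.

0.730 mg/L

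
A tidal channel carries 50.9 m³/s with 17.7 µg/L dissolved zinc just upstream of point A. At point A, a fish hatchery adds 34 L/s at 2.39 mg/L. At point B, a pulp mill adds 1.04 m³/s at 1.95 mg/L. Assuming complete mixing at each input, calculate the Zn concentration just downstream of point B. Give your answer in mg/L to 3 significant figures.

17.7 µg/L = 0.0177 mg/L.
34 L/s = 0.034 m³/s.
After input A: C = (50.9·0.0177 + 0.034·2.39) / 50.93 = 0.01928 mg/L.
After input B: C = (50.93·0.01928 + 1.04·1.95) / 51.97 = 0.05792 mg/L.

0.0579 mg/L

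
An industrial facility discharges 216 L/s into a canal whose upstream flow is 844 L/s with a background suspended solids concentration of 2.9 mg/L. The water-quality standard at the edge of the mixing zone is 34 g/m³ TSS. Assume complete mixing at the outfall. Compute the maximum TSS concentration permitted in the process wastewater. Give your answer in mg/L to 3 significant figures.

216 L/s = 0.216 m³/s.
844 L/s = 0.844 m³/s.
Mass balance: 34·1.06 = 0.216·Cₑ + 0.844·2.9.
Cₑ = (36.04 − 2.448) / 0.216 = 155.5 mg/L.

156 mg/L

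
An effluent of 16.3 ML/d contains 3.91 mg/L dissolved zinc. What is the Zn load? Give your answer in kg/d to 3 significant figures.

16.3 ML/d = 0.1887 m³/s.
Mass flux = Q·C = 0.1887 m³/s × 3.91 g/m³ = 0.7377 g/s.
= 0.7377 g/s × 86.4 = 63.73 kg/d.

63.7 kg/d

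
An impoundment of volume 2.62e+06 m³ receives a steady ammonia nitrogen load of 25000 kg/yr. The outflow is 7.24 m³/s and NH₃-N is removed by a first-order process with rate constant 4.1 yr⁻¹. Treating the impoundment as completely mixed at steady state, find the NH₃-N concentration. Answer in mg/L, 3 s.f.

0.105 mg/L

Outflow Q = 7.24 m³/s × 3.156e+07 s/yr = 2.285e+08 m³/yr.
Steady-state CSTR mass balance: W = Q·C + k·V·C, so C = W/(Q + kV).
Q + kV = 2.285e+08 + 4.1·2.62e+06 = 2.392e+08 m³/yr.
C = 25000/2.392e+08 = 0.0001045 kg/m³ = 0.1045 mg/L.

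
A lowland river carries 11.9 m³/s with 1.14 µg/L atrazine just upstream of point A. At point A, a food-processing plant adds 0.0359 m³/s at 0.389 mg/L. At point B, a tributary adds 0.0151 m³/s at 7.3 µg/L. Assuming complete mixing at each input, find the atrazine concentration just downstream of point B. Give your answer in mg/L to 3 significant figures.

1.14 µg/L = 0.00114 mg/L.
After input A: C = (11.9·0.00114 + 0.0359·0.389) / 11.94 = 0.002307 mg/L.
7.3 µg/L = 0.0073 mg/L.
After input B: C = (11.94·0.002307 + 0.0151·0.0073) / 11.95 = 0.002313 mg/L.

0.00231 mg/L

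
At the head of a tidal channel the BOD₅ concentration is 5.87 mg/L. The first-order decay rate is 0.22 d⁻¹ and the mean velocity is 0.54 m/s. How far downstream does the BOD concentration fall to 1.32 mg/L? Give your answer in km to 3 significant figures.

316 km

From C = C₀·e^(−kt), t = ln(C₀/C)/k = ln(5.87/1.32)/0.22 = 1.492/0.22 = 6.783 d.
Distance = v·t = 0.54 m/s × 5.86e+05 s = 3.165e+05 m = 316.5 km.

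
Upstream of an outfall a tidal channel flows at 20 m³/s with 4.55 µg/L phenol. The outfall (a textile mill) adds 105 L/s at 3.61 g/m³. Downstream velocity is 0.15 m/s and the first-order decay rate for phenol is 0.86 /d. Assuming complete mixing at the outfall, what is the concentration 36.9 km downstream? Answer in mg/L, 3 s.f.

0.00202 mg/L

105 L/s = 0.105 m³/s.
4.55 µg/L = 0.00455 mg/L.
After complete mixing, C₀ = (0.105·3.61 + 20·0.00455) / 20.11 = 0.02338 mg/L.
Travel time t = 3.69e+04 m / 0.15 m/s = 2.46e+05 s = 2.847 d.
C = 0.02338·exp(−0.86·2.847) = 0.02338·0.08641 = 0.00202 mg/L.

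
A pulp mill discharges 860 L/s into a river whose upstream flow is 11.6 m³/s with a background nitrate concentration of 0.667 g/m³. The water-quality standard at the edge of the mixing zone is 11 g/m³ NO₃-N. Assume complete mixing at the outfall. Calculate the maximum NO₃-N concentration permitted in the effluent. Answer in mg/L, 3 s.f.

860 L/s = 0.86 m³/s.
Mass balance: 11·12.46 = 0.86·Cₑ + 11.6·0.667.
Cₑ = (137.1 − 7.737) / 0.86 = 150.4 mg/L.

150 mg/L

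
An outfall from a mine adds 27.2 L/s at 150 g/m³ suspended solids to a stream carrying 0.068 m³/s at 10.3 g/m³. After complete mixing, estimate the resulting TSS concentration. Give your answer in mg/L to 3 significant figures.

27.2 L/s = 0.0272 m³/s.
By mass balance at complete mixing, C = (0.0272·150 + 0.068·10.3) / (0.0272 + 0.068) = 4.78/0.0952 = 50.21 mg/L.

50.2 mg/L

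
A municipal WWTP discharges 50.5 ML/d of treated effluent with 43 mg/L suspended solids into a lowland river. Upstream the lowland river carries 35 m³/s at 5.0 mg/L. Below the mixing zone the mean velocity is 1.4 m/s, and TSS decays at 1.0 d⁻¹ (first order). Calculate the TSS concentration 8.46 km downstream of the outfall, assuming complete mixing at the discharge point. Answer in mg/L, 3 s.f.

50.5 ML/d = 0.5845 m³/s.
After complete mixing, C₀ = (0.5845·43 + 35·5) / 35.58 = 5.624 mg/L.
Travel time t = 8460 m / 1.4 m/s = 6043 s = 0.06994 d.
C = 5.624·exp(−1.0·0.06994) = 5.624·0.9324 = 5.244 mg/L.

5.24 mg/L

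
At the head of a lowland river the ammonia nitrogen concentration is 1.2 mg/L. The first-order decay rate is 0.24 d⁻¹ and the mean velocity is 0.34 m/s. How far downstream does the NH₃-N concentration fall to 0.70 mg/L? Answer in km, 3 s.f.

66.0 km

From C = C₀·e^(−kt), t = ln(C₀/C)/k = ln(1.2/0.70)/0.24 = 0.539/0.24 = 2.246 d.
Distance = v·t = 0.34 m/s × 1.94e+05 s = 6.597e+04 m = 65.97 km.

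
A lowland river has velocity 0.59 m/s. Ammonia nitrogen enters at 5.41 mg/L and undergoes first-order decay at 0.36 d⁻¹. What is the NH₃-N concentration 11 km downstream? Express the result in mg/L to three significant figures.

5.01 mg/L

Travel time t = 11 km / 0.59 m/s = 1.1e+04/0.59 = 1.864e+04 s = 0.2158 d.
First-order decay: C = 5.41·exp(−0.36·0.2158) = 5.41·0.9253 = 5.006 mg/L.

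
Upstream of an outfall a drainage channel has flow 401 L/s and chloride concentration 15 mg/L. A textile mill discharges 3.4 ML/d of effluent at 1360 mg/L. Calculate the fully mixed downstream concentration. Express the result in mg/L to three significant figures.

3.4 ML/d = 0.03935 m³/s.
401 L/s = 0.401 m³/s.
By mass balance at complete mixing, C = (0.03935·1360 + 0.401·15) / (0.03935 + 0.401) = 59.53/0.4404 = 135.2 mg/L.

135 mg/L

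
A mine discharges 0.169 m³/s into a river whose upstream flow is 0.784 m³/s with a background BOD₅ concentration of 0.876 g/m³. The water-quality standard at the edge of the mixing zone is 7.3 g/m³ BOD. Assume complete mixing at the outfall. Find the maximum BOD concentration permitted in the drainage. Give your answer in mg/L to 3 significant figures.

37.1 mg/L

Mass balance: 7.3·0.953 = 0.169·Cₑ + 0.784·0.876.
Cₑ = (6.957 − 0.6868) / 0.169 = 37.1 mg/L.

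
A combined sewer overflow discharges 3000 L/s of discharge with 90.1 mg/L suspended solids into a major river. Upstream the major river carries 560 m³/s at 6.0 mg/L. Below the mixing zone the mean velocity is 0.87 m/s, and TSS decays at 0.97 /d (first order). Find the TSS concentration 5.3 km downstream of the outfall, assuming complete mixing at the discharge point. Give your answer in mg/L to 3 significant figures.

6.02 mg/L

3000 L/s = 3 m³/s.
After complete mixing, C₀ = (3·90.1 + 560·6) / 563 = 6.448 mg/L.
Travel time t = 5300 m / 0.87 m/s = 6092 s = 0.07051 d.
C = 6.448·exp(−0.97·0.07051) = 6.448·0.9339 = 6.022 mg/L.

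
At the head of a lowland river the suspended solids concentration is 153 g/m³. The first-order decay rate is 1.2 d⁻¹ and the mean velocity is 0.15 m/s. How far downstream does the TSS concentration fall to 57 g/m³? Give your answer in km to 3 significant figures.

From C = C₀·e^(−kt), t = ln(C₀/C)/k = ln(153/57)/1.2 = 0.9874/1.2 = 0.8228 d.
Distance = v·t = 0.15 m/s × 7.109e+04 s = 1.066e+04 m = 10.66 km.

10.7 km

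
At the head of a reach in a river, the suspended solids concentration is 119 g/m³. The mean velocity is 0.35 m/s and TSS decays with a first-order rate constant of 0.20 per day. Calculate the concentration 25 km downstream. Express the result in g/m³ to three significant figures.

Travel time t = 25 km / 0.35 m/s = 2.5e+04/0.35 = 7.143e+04 s = 0.8267 d.
First-order decay: C = 119·exp(−0.20·0.8267) = 119·0.8476 = 100.9 g/m³.

101 g/m³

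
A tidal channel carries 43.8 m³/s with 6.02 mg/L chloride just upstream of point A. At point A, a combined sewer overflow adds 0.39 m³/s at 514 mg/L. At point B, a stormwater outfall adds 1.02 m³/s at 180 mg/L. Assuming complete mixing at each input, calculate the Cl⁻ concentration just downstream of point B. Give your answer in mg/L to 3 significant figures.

14.3 mg/L

After input A: C = (43.8·6.02 + 0.39·514) / 44.19 = 10.5 mg/L.
After input B: C = (44.19·10.5 + 1.02·180) / 45.21 = 14.33 mg/L.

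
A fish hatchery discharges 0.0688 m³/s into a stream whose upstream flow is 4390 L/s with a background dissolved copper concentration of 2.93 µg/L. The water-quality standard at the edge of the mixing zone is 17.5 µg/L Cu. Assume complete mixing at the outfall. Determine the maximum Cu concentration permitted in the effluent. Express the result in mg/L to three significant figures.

0.947 mg/L

4390 L/s = 4.39 m³/s.
2.93 µg/L = 0.00293 mg/L.
17.5 µg/L = 0.0175 mg/L.
Mass balance: 0.0175·4.459 = 0.0688·Cₑ + 4.39·0.00293.
Cₑ = (0.07803 − 0.01286) / 0.0688 = 0.9472 mg/L.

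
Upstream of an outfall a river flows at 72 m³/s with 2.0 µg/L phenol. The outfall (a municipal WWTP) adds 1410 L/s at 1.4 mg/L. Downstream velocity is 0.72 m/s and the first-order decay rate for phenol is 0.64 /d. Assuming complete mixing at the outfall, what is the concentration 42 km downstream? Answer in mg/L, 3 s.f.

0.0187 mg/L

1410 L/s = 1.41 m³/s.
2.0 µg/L = 0.002 mg/L.
After complete mixing, C₀ = (1.41·1.4 + 72·0.002) / 73.41 = 0.02885 mg/L.
Travel time t = 4.2e+04 m / 0.72 m/s = 5.833e+04 s = 0.6752 d.
C = 0.02885·exp(−0.64·0.6752) = 0.02885·0.6491 = 0.01873 mg/L.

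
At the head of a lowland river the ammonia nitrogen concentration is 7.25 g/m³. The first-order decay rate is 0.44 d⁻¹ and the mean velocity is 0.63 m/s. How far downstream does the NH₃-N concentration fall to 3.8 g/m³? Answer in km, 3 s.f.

From C = C₀·e^(−kt), t = ln(C₀/C)/k = ln(7.25/3.8)/0.44 = 0.646/0.44 = 1.468 d.
Distance = v·t = 0.63 m/s × 1.269e+05 s = 7.992e+04 m = 79.92 km.

79.9 km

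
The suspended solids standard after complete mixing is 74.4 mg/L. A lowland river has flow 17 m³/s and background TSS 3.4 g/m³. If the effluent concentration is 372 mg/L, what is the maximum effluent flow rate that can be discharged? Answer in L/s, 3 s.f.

Mass balance at complete mixing: C_std·(Q_w + Q_r) = Q_w·C_e + Q_r·C_b.
Rearranging, Q_w = Q_r·(C_std − C_b)/(C_e − C_std) = 17·(74.4 − 3.4) / (372 − 74.4) = 4.056 m³/s.
= 4056 L/s.

4060 L/s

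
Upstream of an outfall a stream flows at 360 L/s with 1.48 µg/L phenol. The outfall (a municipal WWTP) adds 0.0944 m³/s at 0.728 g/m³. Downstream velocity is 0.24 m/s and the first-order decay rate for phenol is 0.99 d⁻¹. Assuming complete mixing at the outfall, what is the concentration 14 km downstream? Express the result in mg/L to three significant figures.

0.0781 mg/L

360 L/s = 0.36 m³/s.
1.48 µg/L = 0.00148 mg/L.
After complete mixing, C₀ = (0.0944·0.728 + 0.36·0.00148) / 0.4544 = 0.1524 mg/L.
Travel time t = 1.4e+04 m / 0.24 m/s = 5.833e+04 s = 0.6752 d.
C = 0.1524·exp(−0.99·0.6752) = 0.1524·0.5125 = 0.07812 mg/L.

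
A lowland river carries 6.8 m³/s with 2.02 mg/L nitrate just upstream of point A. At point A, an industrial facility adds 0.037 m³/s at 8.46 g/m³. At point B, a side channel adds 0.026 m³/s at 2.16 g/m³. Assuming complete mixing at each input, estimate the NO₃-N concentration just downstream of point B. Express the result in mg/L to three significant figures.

2.06 mg/L

After input A: C = (6.8·2.02 + 0.037·8.46) / 6.837 = 2.055 mg/L.
After input B: C = (6.837·2.055 + 0.026·2.16) / 6.863 = 2.055 mg/L.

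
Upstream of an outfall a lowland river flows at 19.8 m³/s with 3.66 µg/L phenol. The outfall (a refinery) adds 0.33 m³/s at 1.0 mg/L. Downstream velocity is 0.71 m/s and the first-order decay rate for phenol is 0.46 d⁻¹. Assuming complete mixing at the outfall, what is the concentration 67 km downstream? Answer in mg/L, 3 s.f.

0.0121 mg/L

3.66 µg/L = 0.00366 mg/L.
After complete mixing, C₀ = (0.33·1 + 19.8·0.00366) / 20.13 = 0.01999 mg/L.
Travel time t = 6.7e+04 m / 0.71 m/s = 9.437e+04 s = 1.092 d.
C = 0.01999·exp(−0.46·1.092) = 0.01999·0.6051 = 0.0121 mg/L.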